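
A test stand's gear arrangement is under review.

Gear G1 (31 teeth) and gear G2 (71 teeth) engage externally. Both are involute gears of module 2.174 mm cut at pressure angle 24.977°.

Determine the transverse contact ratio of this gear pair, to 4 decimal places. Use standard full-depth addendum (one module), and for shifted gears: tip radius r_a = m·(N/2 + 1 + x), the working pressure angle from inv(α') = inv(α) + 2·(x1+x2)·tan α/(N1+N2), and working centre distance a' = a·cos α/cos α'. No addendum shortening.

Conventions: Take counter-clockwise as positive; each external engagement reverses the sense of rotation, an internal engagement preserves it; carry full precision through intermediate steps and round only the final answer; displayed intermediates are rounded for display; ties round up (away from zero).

1.5243

recognized (one external pair, fixed centres): single-mesh tooth geometry, m = 2.174, N1 = 31, N2 = 71
base radii: r_b1 = 30.545568, r_b2 = 69.959204
tip radii: r_a1 = 35.871000, r_a2 = 79.351000
no profile shift: α' = α, a' = a
action lengths: √(r_a1²−r_b1²) = 18.806832, √(r_a2²−r_b2²) = 37.447177
base pitch p_b = π·m·cos α = 6.191079
CR = (18.806832 + 37.447177 − 110.874000·sin 24.97700°)/6.191079 = 1.524286
contact ratio ≈ 1.5243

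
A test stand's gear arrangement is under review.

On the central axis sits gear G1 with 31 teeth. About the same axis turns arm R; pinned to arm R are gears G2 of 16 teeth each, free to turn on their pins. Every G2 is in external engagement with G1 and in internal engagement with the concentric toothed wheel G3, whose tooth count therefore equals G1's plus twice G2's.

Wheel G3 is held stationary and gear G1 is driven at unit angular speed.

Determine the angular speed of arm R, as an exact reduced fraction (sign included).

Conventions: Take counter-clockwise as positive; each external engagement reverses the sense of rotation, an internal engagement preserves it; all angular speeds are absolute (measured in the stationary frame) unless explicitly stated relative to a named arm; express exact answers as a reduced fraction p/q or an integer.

topology: planetary set — G1 31T / G2 16T / G3 63T, arm = carrier (Willis)
ring teeth: 31 + 2·16 = 63
31(ω_sun−ω_arm) = −63(ω_ring−ω_arm),  ω_ring = 0, ω_sun = 1
31(1−ω_arm) = −63(0−ω_arm)  ⇒  94·ω_arm = 31  ⇒  ω_arm = 31/94
exact speed ratio = 31/94

31/94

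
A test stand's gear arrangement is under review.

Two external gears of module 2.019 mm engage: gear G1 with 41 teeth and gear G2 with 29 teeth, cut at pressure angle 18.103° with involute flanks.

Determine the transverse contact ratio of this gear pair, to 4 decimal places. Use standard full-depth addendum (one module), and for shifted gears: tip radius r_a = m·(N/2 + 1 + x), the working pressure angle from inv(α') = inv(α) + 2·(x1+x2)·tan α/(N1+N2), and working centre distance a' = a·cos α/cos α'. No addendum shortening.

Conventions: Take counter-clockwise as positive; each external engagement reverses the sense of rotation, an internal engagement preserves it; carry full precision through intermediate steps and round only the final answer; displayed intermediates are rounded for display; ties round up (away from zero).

1.7762

single-mesh involute tooth geometry (41T engaging 29T at module 2.019)
base radii: r_b1 = 39.340698, r_b2 = 27.826347
tip radii: r_a1 = 43.408500, r_a2 = 31.294500
no profile shift: α' = α, a' = a
action lengths: √(r_a1²−r_b1²) = 18.346863, √(r_a2²−r_b2²) = 14.319223
base pitch p_b = π·m·cos α = 6.028900
CR = (18.346863 + 14.319223 − 70.665000·sin 18.10300°)/6.028900 = 1.776214
contact ratio ≈ 1.7762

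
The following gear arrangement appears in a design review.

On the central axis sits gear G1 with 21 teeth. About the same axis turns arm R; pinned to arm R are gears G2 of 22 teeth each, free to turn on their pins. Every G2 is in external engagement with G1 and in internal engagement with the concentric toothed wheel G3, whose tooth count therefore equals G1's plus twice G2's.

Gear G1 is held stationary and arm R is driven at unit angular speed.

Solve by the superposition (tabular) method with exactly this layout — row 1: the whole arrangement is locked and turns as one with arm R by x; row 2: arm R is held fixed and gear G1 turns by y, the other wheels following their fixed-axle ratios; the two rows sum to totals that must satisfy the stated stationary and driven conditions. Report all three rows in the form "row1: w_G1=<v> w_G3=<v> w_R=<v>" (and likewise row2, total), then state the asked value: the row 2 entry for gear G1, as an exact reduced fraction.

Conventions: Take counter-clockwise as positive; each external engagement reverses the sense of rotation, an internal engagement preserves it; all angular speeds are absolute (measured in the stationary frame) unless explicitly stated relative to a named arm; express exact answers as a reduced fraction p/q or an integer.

planetary set (21T centre, 22T on arm, 65T internal) — Willis relation
row 1: whole set turns with the arm by x
row 2 (arm held, sun turns y): ω_ring = −(21/65)·y, ω_arm = 0
boundary: total ω_sun = x + y = 0 and total ω_arm = x = 1  ⇒  y = -1, x = 1
row 2 ring = −(21/65)·(-1) = 21/65
totals (row 1 + row 2): sun 1 + (-1) = 0, ring 1 + 21/65 = 86/65, arm 1 + 0 = 1
asked cell (row2, sun) = -1

row1: w_G1=1 w_G3=1 w_R=1
row2: w_G1=-1 w_G3=21/65 w_R=0
total: w_G1=0 w_G3=86/65 w_R=1
asked value: -1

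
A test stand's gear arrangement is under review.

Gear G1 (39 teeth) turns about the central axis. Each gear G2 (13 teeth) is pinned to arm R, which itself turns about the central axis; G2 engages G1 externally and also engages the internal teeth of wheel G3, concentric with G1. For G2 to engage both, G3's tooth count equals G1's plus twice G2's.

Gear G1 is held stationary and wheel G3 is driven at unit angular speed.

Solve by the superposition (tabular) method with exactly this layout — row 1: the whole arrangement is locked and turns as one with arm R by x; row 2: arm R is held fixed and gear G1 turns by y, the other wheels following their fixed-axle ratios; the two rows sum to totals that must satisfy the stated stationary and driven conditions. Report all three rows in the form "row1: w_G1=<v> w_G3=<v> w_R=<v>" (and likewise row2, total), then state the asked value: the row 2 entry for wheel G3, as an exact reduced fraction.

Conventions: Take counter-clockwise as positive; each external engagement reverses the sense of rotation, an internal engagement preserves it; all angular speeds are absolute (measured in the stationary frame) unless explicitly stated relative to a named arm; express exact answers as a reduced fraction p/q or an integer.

row1: w_G1=5/8 w_G3=5/8 w_R=5/8
row2: w_G1=-5/8 w_G3=3/8 w_R=0
total: w_G1=0 w_G3=1 w_R=5/8
asked value: 3/8

class = planetary set [G3 = 39+2·13 = 65; Willis about the carrier]
superposition row 1 [locked train]: every member turns x
superposition row 2 [arm held]: sun y, ring −(39/65)·y, arm 0
boundary: total ω_sun = x + y = 0 and total ω_ring = x − (39/65)·y = 1  ⇒  y = -5/8, x = 5/8
row 2 ring = −(39/65)·(-5/8) = 3/8
totals (row 1 + row 2): sun 5/8 + (-5/8) = 0, ring 5/8 + 3/8 = 1, arm 5/8 + 0 = 5/8
asked cell (row2, ring) = 3/8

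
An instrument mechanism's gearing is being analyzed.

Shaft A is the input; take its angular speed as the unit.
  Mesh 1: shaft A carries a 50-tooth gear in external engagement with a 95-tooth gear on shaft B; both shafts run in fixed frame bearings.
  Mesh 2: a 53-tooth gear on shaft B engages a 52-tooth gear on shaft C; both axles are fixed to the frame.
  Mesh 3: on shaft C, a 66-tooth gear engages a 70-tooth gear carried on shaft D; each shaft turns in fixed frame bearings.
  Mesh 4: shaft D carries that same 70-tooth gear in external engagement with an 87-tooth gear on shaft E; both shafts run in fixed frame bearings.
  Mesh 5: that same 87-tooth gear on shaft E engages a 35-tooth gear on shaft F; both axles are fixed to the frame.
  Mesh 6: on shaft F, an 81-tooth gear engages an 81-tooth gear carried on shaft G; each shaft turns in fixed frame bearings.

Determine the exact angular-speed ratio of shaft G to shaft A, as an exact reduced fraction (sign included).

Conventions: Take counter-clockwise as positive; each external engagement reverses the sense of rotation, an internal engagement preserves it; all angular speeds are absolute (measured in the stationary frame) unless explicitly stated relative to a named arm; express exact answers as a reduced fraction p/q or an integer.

1749/1729

class = fixed-axis compound train [6 meshes; 6 ratios multiply, 6 sense flips]
mesh 1 [50T→95T]: running ratio 10/19, sense −
mesh 2 [53T→52T]: running ratio 265/494, sense +
mesh 3 [66T→70T]: running ratio 1749/3458, sense −
mesh 4 [70T→87T]: running ratio 2915/7163, sense +
mesh 5 [87T→35T]: running ratio 1749/1729, sense −
mesh 6 [81T→81T]: running ratio 1749/1729, sense +
ω_out/ω_in = 1749/1729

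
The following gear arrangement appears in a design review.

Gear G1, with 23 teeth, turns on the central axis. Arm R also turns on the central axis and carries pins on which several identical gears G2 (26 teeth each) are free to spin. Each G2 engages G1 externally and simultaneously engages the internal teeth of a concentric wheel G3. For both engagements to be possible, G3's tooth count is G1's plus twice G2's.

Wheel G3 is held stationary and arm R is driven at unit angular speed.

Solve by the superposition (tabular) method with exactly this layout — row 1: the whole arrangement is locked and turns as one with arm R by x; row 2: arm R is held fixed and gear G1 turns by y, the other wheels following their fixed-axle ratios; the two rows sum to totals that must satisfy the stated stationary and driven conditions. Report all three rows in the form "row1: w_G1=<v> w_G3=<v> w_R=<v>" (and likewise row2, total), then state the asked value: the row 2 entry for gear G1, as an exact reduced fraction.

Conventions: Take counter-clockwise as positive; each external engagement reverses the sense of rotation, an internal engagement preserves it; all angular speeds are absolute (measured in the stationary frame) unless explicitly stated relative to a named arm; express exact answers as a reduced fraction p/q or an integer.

recognized (axles ride arm R): planetary set, 23/26/75 teeth
row 1 — lock + rotate with arm: ω_sun = ω_ring = ω_arm = x
row 2: sun turns y, ring = −(23/75)·y, arm 0
boundary: total ω_ring = x − (23/75)·y = 0 and total ω_arm = x = 1  ⇒  y = 75/23, x = 1
row 2 ring = −(23/75)·75/23 = -1
totals (row 1 + row 2): sun 1 + 75/23 = 98/23, ring 1 + (-1) = 0, arm 1 + 0 = 1
asked cell (row2, sun) = 75/23

row1: w_G1=1 w_G3=1 w_R=1
row2: w_G1=75/23 w_G3=-1 w_R=0
total: w_G1=98/23 w_G3=0 w_R=1
asked value: 75/23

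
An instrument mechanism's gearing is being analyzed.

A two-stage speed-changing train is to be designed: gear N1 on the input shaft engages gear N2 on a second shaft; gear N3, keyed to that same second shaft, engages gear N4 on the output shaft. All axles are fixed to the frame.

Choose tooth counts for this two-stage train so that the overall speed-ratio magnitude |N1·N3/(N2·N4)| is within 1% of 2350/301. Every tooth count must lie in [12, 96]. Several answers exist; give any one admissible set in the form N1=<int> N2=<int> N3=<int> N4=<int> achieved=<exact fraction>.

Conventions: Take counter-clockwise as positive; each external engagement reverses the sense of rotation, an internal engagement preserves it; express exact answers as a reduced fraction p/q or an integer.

design class (target 2350/301): fixed-axis compound train
target = 2350/301 in lowest terms: an exact hit needs N1·N3 = k·2350 and N2·N4 = k·301 for one integer k, every count in [12, 96]; additionally prefer no 1:1 stage (N1 ≠ N2, N3 ≠ N4)
k = 1: no 1:1-free in-range split of k·2350 and k·301 into factor pairs; take k = 2
k = 2: N1·N3 = 4700 = 50·94, N2·N4 = 602 = 14·43
achieved = 50·94/(14·43) = 2350/301; |achieved − target| = 0 ≤ 47/602 ✓

N1=50 N2=14 N3=94 N4=43 achieved=2350/301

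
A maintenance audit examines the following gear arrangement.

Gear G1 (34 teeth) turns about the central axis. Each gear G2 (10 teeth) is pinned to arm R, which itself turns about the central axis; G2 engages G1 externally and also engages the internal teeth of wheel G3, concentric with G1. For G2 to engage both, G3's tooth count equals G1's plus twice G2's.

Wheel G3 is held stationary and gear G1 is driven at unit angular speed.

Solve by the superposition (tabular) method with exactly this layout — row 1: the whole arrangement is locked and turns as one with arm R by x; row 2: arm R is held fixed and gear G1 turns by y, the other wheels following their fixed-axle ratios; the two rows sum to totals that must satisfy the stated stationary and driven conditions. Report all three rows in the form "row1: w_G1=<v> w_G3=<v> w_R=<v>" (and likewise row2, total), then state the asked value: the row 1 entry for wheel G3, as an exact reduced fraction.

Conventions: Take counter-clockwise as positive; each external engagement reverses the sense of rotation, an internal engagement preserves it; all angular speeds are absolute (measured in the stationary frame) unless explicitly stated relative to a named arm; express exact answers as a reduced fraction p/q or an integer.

planetary set (34T centre, 10T on arm, 54T internal) — Willis relation
superposition row 1 [locked train]: every member turns x
row 2 — arm fixed, fixed-axis ratios: sun y, ring −(34/54)·y, arm 0
boundary: total ω_ring = x − (34/54)·y = 0 and total ω_sun = x + y = 1  ⇒  y = 27/44, x = 17/44
row 2 ring = −(34/54)·27/44 = -17/44
totals (row 1 + row 2): sun 17/44 + 27/44 = 1, ring 17/44 + (-17/44) = 0, arm 17/44 + 0 = 17/44
asked cell (row1, ring) = 17/44

row1: w_G1=17/44 w_G3=17/44 w_R=17/44
row2: w_G1=27/44 w_G3=-17/44 w_R=0
total: w_G1=1 w_G3=0 w_R=17/44
asked value: 17/44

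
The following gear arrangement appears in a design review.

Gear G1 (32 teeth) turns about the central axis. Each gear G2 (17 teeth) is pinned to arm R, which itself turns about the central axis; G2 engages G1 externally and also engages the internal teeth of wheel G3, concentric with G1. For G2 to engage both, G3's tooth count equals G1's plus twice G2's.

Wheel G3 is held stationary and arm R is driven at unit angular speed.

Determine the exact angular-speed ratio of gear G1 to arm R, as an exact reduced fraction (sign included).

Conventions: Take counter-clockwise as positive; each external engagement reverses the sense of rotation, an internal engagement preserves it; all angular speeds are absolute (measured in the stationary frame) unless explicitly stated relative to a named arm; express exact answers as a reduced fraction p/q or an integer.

49/16

class = planetary set [G3 = 32+2·17 = 66; Willis about the carrier]
ring teeth: 32 + 2·17 = 66
32(ω_sun−ω_arm) = −66(ω_ring−ω_arm),  ω_ring = 0, ω_arm = 1
ω_sun = 1 − (66/32)(0−1) = 49/16
ω_out/ω_in = 49/16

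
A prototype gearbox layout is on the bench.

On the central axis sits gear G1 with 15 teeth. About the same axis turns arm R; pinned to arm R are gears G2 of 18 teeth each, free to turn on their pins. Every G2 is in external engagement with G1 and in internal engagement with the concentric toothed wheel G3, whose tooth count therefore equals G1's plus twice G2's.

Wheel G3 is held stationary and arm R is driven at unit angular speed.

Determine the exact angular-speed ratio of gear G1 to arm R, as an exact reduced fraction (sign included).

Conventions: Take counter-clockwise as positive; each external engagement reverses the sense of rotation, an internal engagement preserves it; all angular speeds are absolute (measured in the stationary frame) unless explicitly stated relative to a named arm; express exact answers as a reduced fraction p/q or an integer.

22/5

topology: planetary set — G1 15T / G2 18T / G3 51T, arm = carrier (Willis)
ring teeth: 15 + 2·18 = 51
15(ω_sun−ω_arm) = −51(ω_ring−ω_arm),  ω_ring = 0, ω_arm = 1
ω_sun = 1 − (51/15)(0−1) = 22/5
ω_out/ω_in = 22/5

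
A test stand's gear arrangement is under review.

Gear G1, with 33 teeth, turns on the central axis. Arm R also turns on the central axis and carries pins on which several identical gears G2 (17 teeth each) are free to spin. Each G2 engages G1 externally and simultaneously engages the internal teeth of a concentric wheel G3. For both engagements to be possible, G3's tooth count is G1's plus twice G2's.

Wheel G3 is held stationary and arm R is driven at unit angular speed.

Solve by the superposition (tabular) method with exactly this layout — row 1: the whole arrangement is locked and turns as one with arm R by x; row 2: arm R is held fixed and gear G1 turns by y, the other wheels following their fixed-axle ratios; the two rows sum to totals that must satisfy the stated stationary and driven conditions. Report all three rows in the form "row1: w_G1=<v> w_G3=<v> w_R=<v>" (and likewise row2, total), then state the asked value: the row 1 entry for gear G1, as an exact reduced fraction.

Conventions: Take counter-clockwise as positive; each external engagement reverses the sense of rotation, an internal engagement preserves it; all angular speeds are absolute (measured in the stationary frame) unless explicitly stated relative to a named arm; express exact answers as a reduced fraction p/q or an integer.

topology: planetary set — G1 33T / G2 17T / G3 67T, arm = carrier (Willis)
row 1 — lock + rotate with arm: ω_sun = ω_ring = ω_arm = x
superposition row 2 [arm held]: sun y, ring −(33/67)·y, arm 0
boundary: total ω_ring = x − (33/67)·y = 0 and total ω_arm = x = 1  ⇒  y = 67/33, x = 1
row 2 ring = −(33/67)·67/33 = -1
totals (row 1 + row 2): sun 1 + 67/33 = 100/33, ring 1 + (-1) = 0, arm 1 + 0 = 1
asked cell (row1, sun) = 1

row1: w_G1=1 w_G3=1 w_R=1
row2: w_G1=67/33 w_G3=-1 w_R=0
total: w_G1=100/33 w_G3=0 w_R=1
asked value: 1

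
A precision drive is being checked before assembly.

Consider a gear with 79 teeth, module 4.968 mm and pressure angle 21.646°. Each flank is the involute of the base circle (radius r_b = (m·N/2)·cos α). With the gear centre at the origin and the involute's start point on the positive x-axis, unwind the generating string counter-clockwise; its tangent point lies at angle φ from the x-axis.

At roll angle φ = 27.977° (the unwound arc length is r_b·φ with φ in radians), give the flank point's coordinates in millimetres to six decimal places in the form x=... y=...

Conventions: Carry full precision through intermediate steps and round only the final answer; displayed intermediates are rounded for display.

x=202.862846 y=6.911033

class = single-mesh tooth geometry [base-circle involute, m = 4.968, 79T]
pitch radius r_p = m·N/2 = 4.968·79/2 = 196.236000
base radius r_b = r_p·cos α = 196.236000·cos 21.646° = 182.397562
roll angle φ = 27.977° = 0.48829076 rad
x = r_b·(cos φ + φ·sin φ) = 202.862846
y = r_b·(sin φ − φ·cos φ) = 6.911033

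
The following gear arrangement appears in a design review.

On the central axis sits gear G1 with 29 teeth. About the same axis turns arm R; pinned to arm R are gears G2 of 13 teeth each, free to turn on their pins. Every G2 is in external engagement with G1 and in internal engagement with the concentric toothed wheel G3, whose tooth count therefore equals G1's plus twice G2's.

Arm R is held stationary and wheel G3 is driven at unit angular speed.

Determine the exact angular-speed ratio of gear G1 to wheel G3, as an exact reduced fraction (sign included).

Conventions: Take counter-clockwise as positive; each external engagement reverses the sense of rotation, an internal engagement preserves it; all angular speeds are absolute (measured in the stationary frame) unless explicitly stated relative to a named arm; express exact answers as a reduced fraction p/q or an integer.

-55/29

topology: planetary set — G1 29T / G2 13T / G3 55T, arm = carrier (Willis)
ring teeth: 29 + 2·13 = 55
29(ω_sun−ω_arm) = −55(ω_ring−ω_arm),  ω_arm = 0, ω_ring = 1
ω_sun = 0 − (55/29)(1−0) = -55/29
ω_out/ω_in = -55/29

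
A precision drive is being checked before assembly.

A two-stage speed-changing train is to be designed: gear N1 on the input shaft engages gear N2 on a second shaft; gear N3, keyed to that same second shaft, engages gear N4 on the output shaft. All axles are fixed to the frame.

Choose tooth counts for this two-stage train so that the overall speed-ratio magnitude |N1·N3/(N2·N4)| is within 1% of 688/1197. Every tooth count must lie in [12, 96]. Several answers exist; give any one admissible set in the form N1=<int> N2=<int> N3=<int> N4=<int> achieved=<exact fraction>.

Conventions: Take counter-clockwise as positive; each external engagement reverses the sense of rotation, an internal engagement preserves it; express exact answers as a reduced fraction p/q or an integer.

topology: fixed-axis compound train — 2 stages, target 688/1197
target = 688/1197 in lowest terms: an exact hit needs N1·N3 = k·688 and N2·N4 = k·1197 for one integer k, every count in [12, 96]; additionally prefer no 1:1 stage (N1 ≠ N2, N3 ≠ N4)
k = 1: N1·N3 = 688 = 16·43, N2·N4 = 1197 = 19·63
achieved = 16·43/(19·63) = 688/1197; |achieved − target| = 0 ≤ 172/29925 ✓

N1=16 N2=19 N3=43 N4=63 achieved=688/1197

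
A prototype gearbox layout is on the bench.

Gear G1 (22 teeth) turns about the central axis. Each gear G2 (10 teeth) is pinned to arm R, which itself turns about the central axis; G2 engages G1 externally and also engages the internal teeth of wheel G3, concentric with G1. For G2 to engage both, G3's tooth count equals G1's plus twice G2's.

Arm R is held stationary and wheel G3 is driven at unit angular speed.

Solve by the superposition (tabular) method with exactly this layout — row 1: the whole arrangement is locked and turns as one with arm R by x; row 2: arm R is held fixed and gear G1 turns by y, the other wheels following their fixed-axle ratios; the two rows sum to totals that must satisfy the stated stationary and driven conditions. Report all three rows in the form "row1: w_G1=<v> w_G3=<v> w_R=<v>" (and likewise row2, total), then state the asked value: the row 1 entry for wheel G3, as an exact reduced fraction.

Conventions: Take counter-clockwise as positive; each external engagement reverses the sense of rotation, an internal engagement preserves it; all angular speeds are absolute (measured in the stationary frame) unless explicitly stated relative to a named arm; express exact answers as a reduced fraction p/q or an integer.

recognized (axles ride arm R): planetary set, 22/10/42 teeth
row 1 — lock + rotate with arm: ω_sun = ω_ring = ω_arm = x
row 2: sun turns y, ring = −(22/42)·y, arm 0
boundary: total ω_arm = x = 0 and total ω_ring = x − (22/42)·y = 1  ⇒  y = -21/11, x = 0
row 2 ring = −(22/42)·(-21/11) = 1
totals (row 1 + row 2): sun 0 + (-21/11) = -21/11, ring 0 + 1 = 1, arm 0 + 0 = 0
asked cell (row1, ring) = 0

row1: w_G1=0 w_G3=0 w_R=0
row2: w_G1=-21/11 w_G3=1 w_R=0
total: w_G1=-21/11 w_G3=1 w_R=0
asked value: 0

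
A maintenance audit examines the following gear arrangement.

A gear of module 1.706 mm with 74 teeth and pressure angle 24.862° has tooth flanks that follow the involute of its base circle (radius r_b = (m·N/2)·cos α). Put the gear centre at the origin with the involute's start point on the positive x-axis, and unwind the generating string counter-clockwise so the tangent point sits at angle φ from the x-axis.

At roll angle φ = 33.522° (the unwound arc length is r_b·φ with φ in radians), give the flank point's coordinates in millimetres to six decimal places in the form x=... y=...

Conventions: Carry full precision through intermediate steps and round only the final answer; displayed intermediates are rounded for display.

x=66.251301 y=3.694058

single-mesh involute tooth geometry (74T wheel at module 1.706)
pitch radius r_p = m·N/2 = 1.706·74/2 = 63.122000
base radius r_b = r_p·cos α = 63.122000·cos 24.862° = 57.272046
roll angle φ = 33.522° = 0.58506927 rad
x = r_b·(cos φ + φ·sin φ) = 66.251301
y = r_b·(sin φ − φ·cos φ) = 3.694058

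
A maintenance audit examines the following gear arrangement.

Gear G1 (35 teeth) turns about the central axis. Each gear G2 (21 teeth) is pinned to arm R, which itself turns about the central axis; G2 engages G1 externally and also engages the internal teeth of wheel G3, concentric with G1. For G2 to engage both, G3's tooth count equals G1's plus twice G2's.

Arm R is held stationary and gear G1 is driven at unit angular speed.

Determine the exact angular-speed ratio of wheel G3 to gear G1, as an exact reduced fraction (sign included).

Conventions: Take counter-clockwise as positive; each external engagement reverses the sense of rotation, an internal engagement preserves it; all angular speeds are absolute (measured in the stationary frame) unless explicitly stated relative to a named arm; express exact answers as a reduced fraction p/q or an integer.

-5/11

recognized (axles ride arm R): planetary set, 35/21/77 teeth
ring teeth: 35 + 2·21 = 77
35(ω_sun−ω_arm) = −77(ω_ring−ω_arm),  ω_arm = 0, ω_sun = 1
ω_ring = 0 − (35/77)(1−0) = -5/11
ω_out/ω_in = -5/11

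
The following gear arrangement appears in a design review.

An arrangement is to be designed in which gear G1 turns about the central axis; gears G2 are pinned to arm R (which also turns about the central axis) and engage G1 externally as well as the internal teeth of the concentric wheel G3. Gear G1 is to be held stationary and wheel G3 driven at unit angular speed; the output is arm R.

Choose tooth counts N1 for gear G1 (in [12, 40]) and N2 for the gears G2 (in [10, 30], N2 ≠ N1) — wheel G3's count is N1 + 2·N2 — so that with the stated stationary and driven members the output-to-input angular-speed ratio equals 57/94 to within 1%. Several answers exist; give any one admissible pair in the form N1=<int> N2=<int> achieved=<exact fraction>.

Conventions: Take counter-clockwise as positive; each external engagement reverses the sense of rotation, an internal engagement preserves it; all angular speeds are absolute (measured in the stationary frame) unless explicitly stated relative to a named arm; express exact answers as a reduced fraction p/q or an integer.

N1=37 N2=10 achieved=57/94

topology: planetary set — design target 57/94, arm = carrier (Willis)
Willis with ω_sun = 0: ω_arm/ω_ring = N3/(N1+N3); set equal to 57/94  ⇒  N3/N1 = (57/94)/(1 − 57/94) = 57/37
N3 = N1 + 2·N2  ⇒  N2/N1 = (N3/N1 − 1)/2 = (57/37 − 1)/2 = 10/37
smallest multiple with N1 ≥ 12 and N2 ≥ 10: k = 1  ⇒  N1 = 1·37 = 37, N2 = 1·10 = 10 (N1 ≤ 40, N2 ≤ 30, N2 ≠ N1 ✓), N3 = 37 + 2·10 = 57
check: N3/(N1+N3) with N1 = 37, N3 = 57 gives 57/94; |achieved − target| = 0 ≤ 57/9400 ✓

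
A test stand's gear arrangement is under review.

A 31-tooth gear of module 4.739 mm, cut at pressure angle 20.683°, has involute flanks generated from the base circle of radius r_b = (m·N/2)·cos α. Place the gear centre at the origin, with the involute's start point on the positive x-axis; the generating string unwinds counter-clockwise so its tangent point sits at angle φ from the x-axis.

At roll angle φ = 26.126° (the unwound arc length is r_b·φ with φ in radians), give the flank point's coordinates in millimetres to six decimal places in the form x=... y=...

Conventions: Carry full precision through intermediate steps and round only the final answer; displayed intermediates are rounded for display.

topology: single-mesh involute geometry — m = 4.739, N = 31
pitch radius r_p = m·N/2 = 4.739·31/2 = 73.454500
base radius r_b = r_p·cos α = 73.454500·cos 20.683° = 68.720274
roll angle φ = 26.126° = 0.45598472 rad
x = r_b·(cos φ + φ·sin φ) = 75.497412
y = r_b·(sin φ − φ·cos φ) = 2.126951

x=75.497412 y=2.126951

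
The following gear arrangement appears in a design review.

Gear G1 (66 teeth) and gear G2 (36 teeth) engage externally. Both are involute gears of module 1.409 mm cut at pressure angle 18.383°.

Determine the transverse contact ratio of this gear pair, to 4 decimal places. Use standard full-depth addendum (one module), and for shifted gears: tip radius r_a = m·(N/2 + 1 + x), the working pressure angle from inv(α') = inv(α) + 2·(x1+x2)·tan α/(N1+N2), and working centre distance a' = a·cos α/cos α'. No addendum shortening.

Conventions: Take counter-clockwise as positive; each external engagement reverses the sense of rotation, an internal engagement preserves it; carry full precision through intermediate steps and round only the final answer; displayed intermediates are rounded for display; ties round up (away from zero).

1.8371

class = single-mesh tooth geometry [involute pair 66T × 36T, m = 1.409]
base radii: r_b1 = 44.124241, r_b2 = 24.067768
tip radii: r_a1 = 47.906000, r_a2 = 26.771000
no profile shift: α' = α, a' = a
action lengths: √(r_a1²−r_b1²) = 18.655729, √(r_a2²−r_b2²) = 11.723012
base pitch p_b = π·m·cos α = 4.200618
CR = (18.655729 + 11.723012 − 71.859000·sin 18.38300°)/4.200618 = 1.837051
contact ratio ≈ 1.8371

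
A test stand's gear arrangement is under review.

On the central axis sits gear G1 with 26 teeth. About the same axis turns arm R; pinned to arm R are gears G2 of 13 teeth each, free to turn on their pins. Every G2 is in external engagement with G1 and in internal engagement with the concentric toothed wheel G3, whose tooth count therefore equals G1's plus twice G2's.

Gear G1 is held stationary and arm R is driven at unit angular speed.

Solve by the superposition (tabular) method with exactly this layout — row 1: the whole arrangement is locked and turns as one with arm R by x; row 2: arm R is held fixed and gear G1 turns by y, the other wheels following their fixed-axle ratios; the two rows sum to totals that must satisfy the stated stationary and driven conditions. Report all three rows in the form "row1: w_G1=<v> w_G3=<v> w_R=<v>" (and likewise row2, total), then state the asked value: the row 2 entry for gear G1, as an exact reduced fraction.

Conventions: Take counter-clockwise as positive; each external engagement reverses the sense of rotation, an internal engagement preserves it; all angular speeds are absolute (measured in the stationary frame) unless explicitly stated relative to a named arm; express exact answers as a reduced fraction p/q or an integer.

topology: planetary set — G1 26T / G2 13T / G3 52T, arm = carrier (Willis)
row 1 — lock + rotate with arm: ω_sun = ω_ring = ω_arm = x
row 2: sun turns y, ring = −(26/52)·y, arm 0
boundary: total ω_sun = x + y = 0 and total ω_arm = x = 1  ⇒  y = -1, x = 1
row 2 ring = −(26/52)·(-1) = 1/2
totals (row 1 + row 2): sun 1 + (-1) = 0, ring 1 + 1/2 = 3/2, arm 1 + 0 = 1
asked cell (row2, sun) = -1

row1: w_G1=1 w_G3=1 w_R=1
row2: w_G1=-1 w_G3=1/2 w_R=0
total: w_G1=0 w_G3=3/2 w_R=1
asked value: -1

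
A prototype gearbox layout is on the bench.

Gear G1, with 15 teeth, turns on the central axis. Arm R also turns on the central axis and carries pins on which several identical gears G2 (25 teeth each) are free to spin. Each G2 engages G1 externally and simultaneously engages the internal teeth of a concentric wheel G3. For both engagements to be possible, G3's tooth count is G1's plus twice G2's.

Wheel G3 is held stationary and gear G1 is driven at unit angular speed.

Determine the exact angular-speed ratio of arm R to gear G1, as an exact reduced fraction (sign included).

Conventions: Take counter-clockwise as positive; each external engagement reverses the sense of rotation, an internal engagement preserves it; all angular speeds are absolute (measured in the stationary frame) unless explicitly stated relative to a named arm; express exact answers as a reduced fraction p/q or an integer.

3/16

planetary set (15T centre, 25T on arm, 65T internal) — Willis relation
ring teeth: 15 + 2·25 = 65
15(ω_sun−ω_arm) = −65(ω_ring−ω_arm),  ω_ring = 0, ω_sun = 1
15(1−ω_arm) = −65(0−ω_arm)  ⇒  80·ω_arm = 15  ⇒  ω_arm = 3/16
ω_out/ω_in = 3/16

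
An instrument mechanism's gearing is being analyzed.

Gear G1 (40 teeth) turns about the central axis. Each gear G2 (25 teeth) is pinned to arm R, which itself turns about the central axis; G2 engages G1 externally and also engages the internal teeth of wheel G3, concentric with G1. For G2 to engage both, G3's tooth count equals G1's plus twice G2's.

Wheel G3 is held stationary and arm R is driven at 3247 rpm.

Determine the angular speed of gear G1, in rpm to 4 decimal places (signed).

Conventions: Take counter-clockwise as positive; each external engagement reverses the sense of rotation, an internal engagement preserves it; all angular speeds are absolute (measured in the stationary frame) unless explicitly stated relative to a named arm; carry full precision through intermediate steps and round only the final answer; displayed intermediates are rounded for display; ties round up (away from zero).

recognized (axles ride arm R): planetary set, 40/25/90 teeth
normalise by the input: solve with ω_arm = 1, then scale by 3247 rpm
ring teeth: 40 + 2·25 = 90
40(ω_sun−ω_arm) = −90(ω_ring−ω_arm),  ω_ring = 0, ω_arm = 1
ω_sun = 1 − (90/40)(0−1) = 13/4
scale: ω_sun = 13/4 × 3247 rpm = +10552.7500 rpm

+10552.7500 rpm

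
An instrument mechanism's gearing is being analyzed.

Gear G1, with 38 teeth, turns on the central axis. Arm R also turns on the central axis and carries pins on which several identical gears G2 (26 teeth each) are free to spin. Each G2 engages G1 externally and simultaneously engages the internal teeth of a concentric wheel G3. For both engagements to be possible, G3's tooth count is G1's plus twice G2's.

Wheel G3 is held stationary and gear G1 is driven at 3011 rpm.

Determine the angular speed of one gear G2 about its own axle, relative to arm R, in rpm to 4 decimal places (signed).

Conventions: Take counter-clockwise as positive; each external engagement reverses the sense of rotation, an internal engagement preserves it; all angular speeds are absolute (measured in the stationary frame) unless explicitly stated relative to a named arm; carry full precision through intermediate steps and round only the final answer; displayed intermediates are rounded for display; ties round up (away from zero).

-3094.2368 rpm

recognized (axles ride arm R): planetary set, 38/26/90 teeth
normalise by the input: solve with ω_sun = 1, then scale by 3011 rpm
ring teeth: 38 + 2·26 = 90
38(ω_sun−ω_arm) = −90(ω_ring−ω_arm),  ω_ring = 0, ω_sun = 1
38(1−ω_arm) = −90(0−ω_arm)  ⇒  128·ω_arm = 38  ⇒  ω_arm = 19/64
sun–planet mesh: 38·(1−19/64) = −26·(ω_p−ω_arm)  ⇒  ω_p−ω_arm = -855/832
scale: ω_p−ω_arm = -855/832 × 3011 rpm = -3094.2368 rpm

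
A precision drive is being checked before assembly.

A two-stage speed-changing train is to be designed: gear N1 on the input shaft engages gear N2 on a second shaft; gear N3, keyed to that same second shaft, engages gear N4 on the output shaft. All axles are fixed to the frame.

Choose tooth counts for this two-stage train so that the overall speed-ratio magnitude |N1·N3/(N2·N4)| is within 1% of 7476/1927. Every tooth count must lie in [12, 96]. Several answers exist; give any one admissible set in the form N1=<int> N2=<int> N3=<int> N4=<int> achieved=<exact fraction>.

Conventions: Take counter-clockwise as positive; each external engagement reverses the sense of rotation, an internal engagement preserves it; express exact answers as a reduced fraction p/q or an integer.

2-stage fixed-axis compound train for ratio 7476/1927
target = 7476/1927 in lowest terms: an exact hit needs N1·N3 = k·7476 and N2·N4 = k·1927 for one integer k, every count in [12, 96]; additionally prefer no 1:1 stage (N1 ≠ N2, N3 ≠ N4)
k = 1: N1·N3 = 7476 = 84·89, N2·N4 = 1927 = 41·47
achieved = 84·89/(41·47) = 7476/1927; |achieved − target| = 0 ≤ 1869/48175 ✓

N1=84 N2=41 N3=89 N4=47 achieved=7476/1927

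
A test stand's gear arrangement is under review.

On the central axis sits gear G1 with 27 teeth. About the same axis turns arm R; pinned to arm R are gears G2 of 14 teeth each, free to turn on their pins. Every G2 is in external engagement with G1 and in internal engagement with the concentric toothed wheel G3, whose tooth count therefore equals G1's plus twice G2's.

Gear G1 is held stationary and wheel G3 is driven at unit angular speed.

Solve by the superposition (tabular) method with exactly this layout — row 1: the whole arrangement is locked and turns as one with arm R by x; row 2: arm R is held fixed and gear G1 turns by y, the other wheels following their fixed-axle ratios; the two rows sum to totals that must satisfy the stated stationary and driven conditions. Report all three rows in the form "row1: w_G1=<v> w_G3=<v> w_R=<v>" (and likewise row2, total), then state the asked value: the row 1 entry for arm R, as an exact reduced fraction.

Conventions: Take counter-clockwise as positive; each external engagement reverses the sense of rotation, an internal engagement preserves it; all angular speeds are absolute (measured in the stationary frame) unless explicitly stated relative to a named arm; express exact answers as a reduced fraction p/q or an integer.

recognized (axles ride arm R): planetary set, 27/14/55 teeth
row 1 — lock + rotate with arm: ω_sun = ω_ring = ω_arm = x
row 2 — arm fixed, fixed-axis ratios: sun y, ring −(27/55)·y, arm 0
boundary: total ω_sun = x + y = 0 and total ω_ring = x − (27/55)·y = 1  ⇒  y = -55/82, x = 55/82
row 2 ring = −(27/55)·(-55/82) = 27/82
totals (row 1 + row 2): sun 55/82 + (-55/82) = 0, ring 55/82 + 27/82 = 1, arm 55/82 + 0 = 55/82
asked cell (row1, arm) = 55/82

row1: w_G1=55/82 w_G3=55/82 w_R=55/82
row2: w_G1=-55/82 w_G3=27/82 w_R=0
total: w_G1=0 w_G3=1 w_R=55/82
asked value: 55/82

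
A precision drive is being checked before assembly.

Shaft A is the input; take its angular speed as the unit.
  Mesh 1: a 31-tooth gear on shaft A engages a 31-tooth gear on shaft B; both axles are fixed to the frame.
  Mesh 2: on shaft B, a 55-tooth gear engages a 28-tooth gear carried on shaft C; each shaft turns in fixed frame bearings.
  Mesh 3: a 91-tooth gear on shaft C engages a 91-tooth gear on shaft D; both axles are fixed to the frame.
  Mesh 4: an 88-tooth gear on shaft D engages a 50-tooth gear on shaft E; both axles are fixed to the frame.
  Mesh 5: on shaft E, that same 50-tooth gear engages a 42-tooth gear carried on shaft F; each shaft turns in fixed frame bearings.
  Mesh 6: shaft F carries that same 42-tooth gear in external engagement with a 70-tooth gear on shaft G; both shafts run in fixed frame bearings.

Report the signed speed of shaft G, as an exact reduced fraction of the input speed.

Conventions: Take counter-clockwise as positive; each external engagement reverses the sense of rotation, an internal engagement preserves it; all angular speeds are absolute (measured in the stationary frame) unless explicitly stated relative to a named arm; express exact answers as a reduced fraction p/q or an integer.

6-mesh fixed-axis compound train (all bearings frame-fixed)
mesh 1 [31T→31T]: |ω|/ω_in = 1×31/31 = 1, sense flips to −
mesh 2 [55T→28T]: |ω|/ω_in = 1×55/28 = 55/28, sense flips to +
mesh 3 [91T→91T]: |ω|/ω_in = (55/28)×91/91 = 55/28, sense flips to −
mesh 4 [88T→50T]: |ω|/ω_in = (55/28)×88/50 = 121/35, sense flips to +
mesh 5 [50T→42T]: |ω|/ω_in = (121/35)×50/42 = 605/147, sense flips to −
mesh 6 [42T→70T]: |ω|/ω_in = (605/147)×42/70 = 121/49, sense flips to +
signed output speed (× input speed) = 121/49

121/49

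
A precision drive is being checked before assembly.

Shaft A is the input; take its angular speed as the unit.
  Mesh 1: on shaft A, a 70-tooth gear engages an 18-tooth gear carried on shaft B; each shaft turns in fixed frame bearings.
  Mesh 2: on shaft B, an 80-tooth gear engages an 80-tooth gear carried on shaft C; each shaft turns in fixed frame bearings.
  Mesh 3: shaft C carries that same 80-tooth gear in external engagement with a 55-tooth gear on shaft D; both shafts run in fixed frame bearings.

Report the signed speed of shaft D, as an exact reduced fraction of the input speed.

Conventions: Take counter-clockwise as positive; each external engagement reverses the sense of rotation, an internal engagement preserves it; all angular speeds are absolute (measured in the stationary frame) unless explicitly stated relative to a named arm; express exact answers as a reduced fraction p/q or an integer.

3-mesh fixed-axis compound train (all bearings frame-fixed)
mesh 1 [70T→18T]: |ω|/ω_in = 1×70/18 = 35/9, sense flips to −
mesh 2 [80T→80T]: |ω|/ω_in = (35/9)×80/80 = 35/9, sense flips to +
mesh 3 [80T→55T]: |ω|/ω_in = (35/9)×80/55 = 560/99, sense flips to −
signed output speed (× input speed) = -560/99

-560/99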